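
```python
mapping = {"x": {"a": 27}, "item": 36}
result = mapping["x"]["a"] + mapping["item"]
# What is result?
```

Answer: 63

Derivation:
Trace (tracking result):
mapping = {'x': {'a': 27}, 'item': 36}  # -> mapping = {'x': {'a': 27}, 'item': 36}
result = mapping['x']['a'] + mapping['item']  # -> result = 63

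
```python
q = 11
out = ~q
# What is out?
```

Trace (tracking out):
q = 11  # -> q = 11
out = ~q  # -> out = -12

Answer: -12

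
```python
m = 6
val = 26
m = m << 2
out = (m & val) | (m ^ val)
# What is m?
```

Trace (tracking m):
m = 6  # -> m = 6
val = 26  # -> val = 26
m = m << 2  # -> m = 24
out = m & val | m ^ val  # -> out = 26

Answer: 24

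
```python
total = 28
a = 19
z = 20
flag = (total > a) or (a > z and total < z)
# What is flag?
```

Answer: True

Derivation:
Trace (tracking flag):
total = 28  # -> total = 28
a = 19  # -> a = 19
z = 20  # -> z = 20
flag = total > a or (a > z and total < z)  # -> flag = True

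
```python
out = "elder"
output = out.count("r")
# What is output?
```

Answer: 1

Derivation:
Trace (tracking output):
out = 'elder'  # -> out = 'elder'
output = out.count('r')  # -> output = 1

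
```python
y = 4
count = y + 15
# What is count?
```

Trace (tracking count):
y = 4  # -> y = 4
count = y + 15  # -> count = 19

Answer: 19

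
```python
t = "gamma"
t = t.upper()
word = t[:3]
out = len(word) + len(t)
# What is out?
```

Answer: 8

Derivation:
Trace (tracking out):
t = 'gamma'  # -> t = 'gamma'
t = t.upper()  # -> t = 'GAMMA'
word = t[:3]  # -> word = 'GAM'
out = len(word) + len(t)  # -> out = 8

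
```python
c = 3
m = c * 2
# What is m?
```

Trace (tracking m):
c = 3  # -> c = 3
m = c * 2  # -> m = 6

Answer: 6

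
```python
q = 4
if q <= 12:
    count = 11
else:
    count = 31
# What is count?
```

Trace (tracking count):
q = 4  # -> q = 4
if q <= 12:  # condition is True
    count = 11  # -> count = 11

Answer: 11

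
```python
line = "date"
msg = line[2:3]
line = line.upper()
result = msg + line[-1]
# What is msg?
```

Answer: 't'

Derivation:
Trace (tracking msg):
line = 'date'  # -> line = 'date'
msg = line[2:3]  # -> msg = 't'
line = line.upper()  # -> line = 'DATE'
result = msg + line[-1]  # -> result = 'tE'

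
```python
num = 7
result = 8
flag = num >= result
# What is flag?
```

Answer: False

Derivation:
Trace (tracking flag):
num = 7  # -> num = 7
result = 8  # -> result = 8
flag = num >= result  # -> flag = False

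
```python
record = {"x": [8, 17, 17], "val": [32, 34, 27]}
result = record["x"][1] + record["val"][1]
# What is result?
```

Answer: 51

Derivation:
Trace (tracking result):
record = {'x': [8, 17, 17], 'val': [32, 34, 27]}  # -> record = {'x': [8, 17, 17], 'val': [32, 34, 27]}
result = record['x'][1] + record['val'][1]  # -> result = 51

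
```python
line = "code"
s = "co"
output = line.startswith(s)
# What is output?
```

Trace (tracking output):
line = 'code'  # -> line = 'code'
s = 'co'  # -> s = 'co'
output = line.startswith(s)  # -> output = True

Answer: True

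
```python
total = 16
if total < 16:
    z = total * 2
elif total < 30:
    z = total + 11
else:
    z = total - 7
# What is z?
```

Trace (tracking z):
total = 16  # -> total = 16
if total < 16:  # condition is False
elif total < 30:  # condition is True
    z = total + 11  # -> z = 27

Answer: 27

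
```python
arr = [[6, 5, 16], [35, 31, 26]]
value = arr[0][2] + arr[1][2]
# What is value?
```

Answer: 42

Derivation:
Trace (tracking value):
arr = [[6, 5, 16], [35, 31, 26]]  # -> arr = [[6, 5, 16], [35, 31, 26]]
value = arr[0][2] + arr[1][2]  # -> value = 42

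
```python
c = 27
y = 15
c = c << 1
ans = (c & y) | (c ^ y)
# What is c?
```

Trace (tracking c):
c = 27  # -> c = 27
y = 15  # -> y = 15
c = c << 1  # -> c = 54
ans = c & y | c ^ y  # -> ans = 63

Answer: 54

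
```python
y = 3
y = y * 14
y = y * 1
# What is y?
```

Answer: 42

Derivation:
Trace (tracking y):
y = 3  # -> y = 3
y = y * 14  # -> y = 42
y = y * 1  # -> y = 42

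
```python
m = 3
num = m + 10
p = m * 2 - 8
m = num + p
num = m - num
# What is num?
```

Trace (tracking num):
m = 3  # -> m = 3
num = m + 10  # -> num = 13
p = m * 2 - 8  # -> p = -2
m = num + p  # -> m = 11
num = m - num  # -> num = -2

Answer: -2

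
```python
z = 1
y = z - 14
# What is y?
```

Answer: -13

Derivation:
Trace (tracking y):
z = 1  # -> z = 1
y = z - 14  # -> y = -13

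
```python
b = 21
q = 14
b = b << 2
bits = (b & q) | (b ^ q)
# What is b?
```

Trace (tracking b):
b = 21  # -> b = 21
q = 14  # -> q = 14
b = b << 2  # -> b = 84
bits = b & q | b ^ q  # -> bits = 94

Answer: 84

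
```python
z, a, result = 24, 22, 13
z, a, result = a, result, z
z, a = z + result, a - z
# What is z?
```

Trace (tracking z):
z, a, result = (24, 22, 13)  # -> z = 24, a = 22, result = 13
z, a, result = (a, result, z)  # -> z = 22, a = 13, result = 24
z, a = (z + result, a - z)  # -> z = 46, a = -9

Answer: 46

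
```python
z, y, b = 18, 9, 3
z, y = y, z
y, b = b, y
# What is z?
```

Trace (tracking z):
z, y, b = (18, 9, 3)  # -> z = 18, y = 9, b = 3
z, y = (y, z)  # -> z = 9, y = 18
y, b = (b, y)  # -> y = 3, b = 18

Answer: 9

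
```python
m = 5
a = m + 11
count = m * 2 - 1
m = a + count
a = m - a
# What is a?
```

Trace (tracking a):
m = 5  # -> m = 5
a = m + 11  # -> a = 16
count = m * 2 - 1  # -> count = 9
m = a + count  # -> m = 25
a = m - a  # -> a = 9

Answer: 9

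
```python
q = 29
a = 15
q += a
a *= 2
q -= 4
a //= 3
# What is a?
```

Answer: 10

Derivation:
Trace (tracking a):
q = 29  # -> q = 29
a = 15  # -> a = 15
q += a  # -> q = 44
a *= 2  # -> a = 30
q -= 4  # -> q = 40
a //= 3  # -> a = 10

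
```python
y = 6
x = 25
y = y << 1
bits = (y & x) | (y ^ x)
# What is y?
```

Answer: 12

Derivation:
Trace (tracking y):
y = 6  # -> y = 6
x = 25  # -> x = 25
y = y << 1  # -> y = 12
bits = y & x | y ^ x  # -> bits = 29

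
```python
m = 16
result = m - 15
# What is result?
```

Answer: 1

Derivation:
Trace (tracking result):
m = 16  # -> m = 16
result = m - 15  # -> result = 1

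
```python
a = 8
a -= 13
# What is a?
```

Trace (tracking a):
a = 8  # -> a = 8
a -= 13  # -> a = -5

Answer: -5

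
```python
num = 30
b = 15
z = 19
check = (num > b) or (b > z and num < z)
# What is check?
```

Trace (tracking check):
num = 30  # -> num = 30
b = 15  # -> b = 15
z = 19  # -> z = 19
check = num > b or (b > z and num < z)  # -> check = True

Answer: True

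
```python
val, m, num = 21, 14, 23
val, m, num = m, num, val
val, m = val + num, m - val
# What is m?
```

Answer: 9

Derivation:
Trace (tracking m):
val, m, num = (21, 14, 23)  # -> val = 21, m = 14, num = 23
val, m, num = (m, num, val)  # -> val = 14, m = 23, num = 21
val, m = (val + num, m - val)  # -> val = 35, m = 9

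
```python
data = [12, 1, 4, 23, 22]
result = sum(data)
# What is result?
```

Answer: 62

Derivation:
Trace (tracking result):
data = [12, 1, 4, 23, 22]  # -> data = [12, 1, 4, 23, 22]
result = sum(data)  # -> result = 62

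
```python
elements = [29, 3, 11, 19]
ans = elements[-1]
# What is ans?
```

Trace (tracking ans):
elements = [29, 3, 11, 19]  # -> elements = [29, 3, 11, 19]
ans = elements[-1]  # -> ans = 19

Answer: 19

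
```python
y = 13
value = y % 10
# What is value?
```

Trace (tracking value):
y = 13  # -> y = 13
value = y % 10  # -> value = 3

Answer: 3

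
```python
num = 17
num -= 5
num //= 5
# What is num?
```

Trace (tracking num):
num = 17  # -> num = 17
num -= 5  # -> num = 12
num //= 5  # -> num = 2

Answer: 2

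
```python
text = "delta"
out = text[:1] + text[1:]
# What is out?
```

Trace (tracking out):
text = 'delta'  # -> text = 'delta'
out = text[:1] + text[1:]  # -> out = 'delta'

Answer: 'delta'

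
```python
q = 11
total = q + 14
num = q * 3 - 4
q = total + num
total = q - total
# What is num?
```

Trace (tracking num):
q = 11  # -> q = 11
total = q + 14  # -> total = 25
num = q * 3 - 4  # -> num = 29
q = total + num  # -> q = 54
total = q - total  # -> total = 29

Answer: 29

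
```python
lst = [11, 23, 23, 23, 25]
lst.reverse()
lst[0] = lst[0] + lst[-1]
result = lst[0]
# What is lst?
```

Trace (tracking lst):
lst = [11, 23, 23, 23, 25]  # -> lst = [11, 23, 23, 23, 25]
lst.reverse()  # -> lst = [25, 23, 23, 23, 11]
lst[0] = lst[0] + lst[-1]  # -> lst = [36, 23, 23, 23, 11]
result = lst[0]  # -> result = 36

Answer: [36, 23, 23, 23, 11]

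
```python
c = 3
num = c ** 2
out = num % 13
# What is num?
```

Trace (tracking num):
c = 3  # -> c = 3
num = c ** 2  # -> num = 9
out = num % 13  # -> out = 9

Answer: 9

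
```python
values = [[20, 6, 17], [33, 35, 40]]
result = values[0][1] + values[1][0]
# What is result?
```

Trace (tracking result):
values = [[20, 6, 17], [33, 35, 40]]  # -> values = [[20, 6, 17], [33, 35, 40]]
result = values[0][1] + values[1][0]  # -> result = 39

Answer: 39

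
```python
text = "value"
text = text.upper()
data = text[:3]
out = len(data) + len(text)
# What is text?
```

Trace (tracking text):
text = 'value'  # -> text = 'value'
text = text.upper()  # -> text = 'VALUE'
data = text[:3]  # -> data = 'VAL'
out = len(data) + len(text)  # -> out = 8

Answer: 'VALUE'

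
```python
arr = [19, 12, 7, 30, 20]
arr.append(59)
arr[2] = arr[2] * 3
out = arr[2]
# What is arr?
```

Answer: [19, 12, 21, 30, 20, 59]

Derivation:
Trace (tracking arr):
arr = [19, 12, 7, 30, 20]  # -> arr = [19, 12, 7, 30, 20]
arr.append(59)  # -> arr = [19, 12, 7, 30, 20, 59]
arr[2] = arr[2] * 3  # -> arr = [19, 12, 21, 30, 20, 59]
out = arr[2]  # -> out = 21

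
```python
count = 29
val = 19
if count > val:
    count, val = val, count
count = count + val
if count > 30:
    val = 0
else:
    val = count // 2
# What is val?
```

Trace (tracking val):
count = 29  # -> count = 29
val = 19  # -> val = 19
if count > val:  # condition is True
    count, val = (val, count)  # -> count = 19, val = 29
count = count + val  # -> count = 48
if count > 30:  # condition is True
    val = 0  # -> val = 0

Answer: 0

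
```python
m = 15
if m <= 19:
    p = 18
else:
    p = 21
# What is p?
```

Answer: 18

Derivation:
Trace (tracking p):
m = 15  # -> m = 15
if m <= 19:  # condition is True
    p = 18  # -> p = 18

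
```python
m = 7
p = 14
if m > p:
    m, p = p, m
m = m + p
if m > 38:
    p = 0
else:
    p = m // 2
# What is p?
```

Trace (tracking p):
m = 7  # -> m = 7
p = 14  # -> p = 14
if m > p:  # condition is False
m = m + p  # -> m = 21
if m > 38:  # condition is False
else:
    p = m // 2  # -> p = 10

Answer: 10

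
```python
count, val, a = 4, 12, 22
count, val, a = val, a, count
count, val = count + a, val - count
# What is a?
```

Trace (tracking a):
count, val, a = (4, 12, 22)  # -> count = 4, val = 12, a = 22
count, val, a = (val, a, count)  # -> count = 12, val = 22, a = 4
count, val = (count + a, val - count)  # -> count = 16, val = 10

Answer: 4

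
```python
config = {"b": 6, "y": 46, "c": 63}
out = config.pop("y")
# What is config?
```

Trace (tracking config):
config = {'b': 6, 'y': 46, 'c': 63}  # -> config = {'b': 6, 'y': 46, 'c': 63}
out = config.pop('y')  # -> out = 46

Answer: {'b': 6, 'c': 63}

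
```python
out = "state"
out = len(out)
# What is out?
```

Trace (tracking out):
out = 'state'  # -> out = 'state'
out = len(out)  # -> out = 5

Answer: 5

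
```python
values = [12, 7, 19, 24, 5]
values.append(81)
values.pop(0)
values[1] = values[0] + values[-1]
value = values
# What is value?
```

Answer: [7, 88, 24, 5, 81]

Derivation:
Trace (tracking value):
values = [12, 7, 19, 24, 5]  # -> values = [12, 7, 19, 24, 5]
values.append(81)  # -> values = [12, 7, 19, 24, 5, 81]
values.pop(0)  # -> values = [7, 19, 24, 5, 81]
values[1] = values[0] + values[-1]  # -> values = [7, 88, 24, 5, 81]
value = values  # -> value = [7, 88, 24, 5, 81]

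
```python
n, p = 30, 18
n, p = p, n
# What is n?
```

Trace (tracking n):
n, p = (30, 18)  # -> n = 30, p = 18
n, p = (p, n)  # -> n = 18, p = 30

Answer: 18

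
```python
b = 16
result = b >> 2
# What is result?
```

Trace (tracking result):
b = 16  # -> b = 16
result = b >> 2  # -> result = 4

Answer: 4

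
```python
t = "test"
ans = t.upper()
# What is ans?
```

Trace (tracking ans):
t = 'test'  # -> t = 'test'
ans = t.upper()  # -> ans = 'TEST'

Answer: 'TEST'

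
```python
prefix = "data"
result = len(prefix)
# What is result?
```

Trace (tracking result):
prefix = 'data'  # -> prefix = 'data'
result = len(prefix)  # -> result = 4

Answer: 4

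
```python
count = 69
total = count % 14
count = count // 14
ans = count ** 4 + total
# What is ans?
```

Trace (tracking ans):
count = 69  # -> count = 69
total = count % 14  # -> total = 13
count = count // 14  # -> count = 4
ans = count ** 4 + total  # -> ans = 269

Answer: 269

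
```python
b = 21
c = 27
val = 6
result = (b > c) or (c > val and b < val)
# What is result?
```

Trace (tracking result):
b = 21  # -> b = 21
c = 27  # -> c = 27
val = 6  # -> val = 6
result = b > c or (c > val and b < val)  # -> result = False

Answer: False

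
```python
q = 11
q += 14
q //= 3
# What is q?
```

Answer: 8

Derivation:
Trace (tracking q):
q = 11  # -> q = 11
q += 14  # -> q = 25
q //= 3  # -> q = 8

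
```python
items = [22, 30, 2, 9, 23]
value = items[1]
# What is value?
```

Trace (tracking value):
items = [22, 30, 2, 9, 23]  # -> items = [22, 30, 2, 9, 23]
value = items[1]  # -> value = 30

Answer: 30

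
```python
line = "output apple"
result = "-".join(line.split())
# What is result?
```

Trace (tracking result):
line = 'output apple'  # -> line = 'output apple'
result = '-'.join(line.split())  # -> result = 'output-apple'

Answer: 'output-apple'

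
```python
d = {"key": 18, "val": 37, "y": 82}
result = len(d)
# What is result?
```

Answer: 3

Derivation:
Trace (tracking result):
d = {'key': 18, 'val': 37, 'y': 82}  # -> d = {'key': 18, 'val': 37, 'y': 82}
result = len(d)  # -> result = 3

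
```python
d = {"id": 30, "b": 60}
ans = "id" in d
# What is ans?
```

Answer: True

Derivation:
Trace (tracking ans):
d = {'id': 30, 'b': 60}  # -> d = {'id': 30, 'b': 60}
ans = 'id' in d  # -> ans = True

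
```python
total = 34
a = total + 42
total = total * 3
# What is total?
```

Trace (tracking total):
total = 34  # -> total = 34
a = total + 42  # -> a = 76
total = total * 3  # -> total = 102

Answer: 102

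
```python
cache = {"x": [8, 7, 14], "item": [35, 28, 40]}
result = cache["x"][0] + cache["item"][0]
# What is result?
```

Answer: 43

Derivation:
Trace (tracking result):
cache = {'x': [8, 7, 14], 'item': [35, 28, 40]}  # -> cache = {'x': [8, 7, 14], 'item': [35, 28, 40]}
result = cache['x'][0] + cache['item'][0]  # -> result = 43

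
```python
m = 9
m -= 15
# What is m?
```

Answer: -6

Derivation:
Trace (tracking m):
m = 9  # -> m = 9
m -= 15  # -> m = -6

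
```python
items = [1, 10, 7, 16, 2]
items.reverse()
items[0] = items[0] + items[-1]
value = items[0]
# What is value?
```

Trace (tracking value):
items = [1, 10, 7, 16, 2]  # -> items = [1, 10, 7, 16, 2]
items.reverse()  # -> items = [2, 16, 7, 10, 1]
items[0] = items[0] + items[-1]  # -> items = [3, 16, 7, 10, 1]
value = items[0]  # -> value = 3

Answer: 3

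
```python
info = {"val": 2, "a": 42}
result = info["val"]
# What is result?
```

Trace (tracking result):
info = {'val': 2, 'a': 42}  # -> info = {'val': 2, 'a': 42}
result = info['val']  # -> result = 2

Answer: 2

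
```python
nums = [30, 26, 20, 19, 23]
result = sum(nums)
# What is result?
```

Trace (tracking result):
nums = [30, 26, 20, 19, 23]  # -> nums = [30, 26, 20, 19, 23]
result = sum(nums)  # -> result = 118

Answer: 118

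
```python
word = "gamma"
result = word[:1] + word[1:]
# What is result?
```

Answer: 'gamma'

Derivation:
Trace (tracking result):
word = 'gamma'  # -> word = 'gamma'
result = word[:1] + word[1:]  # -> result = 'gamma'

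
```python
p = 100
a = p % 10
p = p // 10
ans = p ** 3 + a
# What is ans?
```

Answer: 1000

Derivation:
Trace (tracking ans):
p = 100  # -> p = 100
a = p % 10  # -> a = 0
p = p // 10  # -> p = 10
ans = p ** 3 + a  # -> ans = 1000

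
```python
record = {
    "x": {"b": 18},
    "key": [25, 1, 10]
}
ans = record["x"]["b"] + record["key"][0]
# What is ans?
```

Answer: 43

Derivation:
Trace (tracking ans):
record = {'x': {'b': 18}, 'key': [25, 1, 10]}  # -> record = {'x': {'b': 18}, 'key': [25, 1, 10]}
ans = record['x']['b'] + record['key'][0]  # -> ans = 43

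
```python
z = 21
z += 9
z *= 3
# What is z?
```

Trace (tracking z):
z = 21  # -> z = 21
z += 9  # -> z = 30
z *= 3  # -> z = 90

Answer: 90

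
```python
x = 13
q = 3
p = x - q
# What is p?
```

Answer: 10

Derivation:
Trace (tracking p):
x = 13  # -> x = 13
q = 3  # -> q = 3
p = x - q  # -> p = 10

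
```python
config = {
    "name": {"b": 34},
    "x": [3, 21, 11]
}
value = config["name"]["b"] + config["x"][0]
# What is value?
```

Trace (tracking value):
config = {'name': {'b': 34}, 'x': [3, 21, 11]}  # -> config = {'name': {'b': 34}, 'x': [3, 21, 11]}
value = config['name']['b'] + config['x'][0]  # -> value = 37

Answer: 37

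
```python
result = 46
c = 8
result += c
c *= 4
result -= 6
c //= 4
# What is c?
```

Answer: 8

Derivation:
Trace (tracking c):
result = 46  # -> result = 46
c = 8  # -> c = 8
result += c  # -> result = 54
c *= 4  # -> c = 32
result -= 6  # -> result = 48
c //= 4  # -> c = 8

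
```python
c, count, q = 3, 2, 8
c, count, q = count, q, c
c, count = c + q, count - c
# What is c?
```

Trace (tracking c):
c, count, q = (3, 2, 8)  # -> c = 3, count = 2, q = 8
c, count, q = (count, q, c)  # -> c = 2, count = 8, q = 3
c, count = (c + q, count - c)  # -> c = 5, count = 6

Answer: 5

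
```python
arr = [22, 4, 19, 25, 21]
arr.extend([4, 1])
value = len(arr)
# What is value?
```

Answer: 7

Derivation:
Trace (tracking value):
arr = [22, 4, 19, 25, 21]  # -> arr = [22, 4, 19, 25, 21]
arr.extend([4, 1])  # -> arr = [22, 4, 19, 25, 21, 4, 1]
value = len(arr)  # -> value = 7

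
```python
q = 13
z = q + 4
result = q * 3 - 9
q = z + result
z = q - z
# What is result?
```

Answer: 30

Derivation:
Trace (tracking result):
q = 13  # -> q = 13
z = q + 4  # -> z = 17
result = q * 3 - 9  # -> result = 30
q = z + result  # -> q = 47
z = q - z  # -> z = 30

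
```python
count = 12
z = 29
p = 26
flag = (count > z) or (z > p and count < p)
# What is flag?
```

Trace (tracking flag):
count = 12  # -> count = 12
z = 29  # -> z = 29
p = 26  # -> p = 26
flag = count > z or (z > p and count < p)  # -> flag = True

Answer: True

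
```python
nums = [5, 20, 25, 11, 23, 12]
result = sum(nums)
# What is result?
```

Answer: 96

Derivation:
Trace (tracking result):
nums = [5, 20, 25, 11, 23, 12]  # -> nums = [5, 20, 25, 11, 23, 12]
result = sum(nums)  # -> result = 96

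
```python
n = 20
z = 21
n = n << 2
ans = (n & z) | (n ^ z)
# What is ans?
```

Trace (tracking ans):
n = 20  # -> n = 20
z = 21  # -> z = 21
n = n << 2  # -> n = 80
ans = n & z | n ^ z  # -> ans = 85

Answer: 85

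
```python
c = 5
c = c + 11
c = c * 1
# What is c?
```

Trace (tracking c):
c = 5  # -> c = 5
c = c + 11  # -> c = 16
c = c * 1  # -> c = 16

Answer: 16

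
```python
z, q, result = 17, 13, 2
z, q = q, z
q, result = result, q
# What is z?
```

Trace (tracking z):
z, q, result = (17, 13, 2)  # -> z = 17, q = 13, result = 2
z, q = (q, z)  # -> z = 13, q = 17
q, result = (result, q)  # -> q = 2, result = 17

Answer: 13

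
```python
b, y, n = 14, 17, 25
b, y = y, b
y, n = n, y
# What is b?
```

Answer: 17

Derivation:
Trace (tracking b):
b, y, n = (14, 17, 25)  # -> b = 14, y = 17, n = 25
b, y = (y, b)  # -> b = 17, y = 14
y, n = (n, y)  # -> y = 25, n = 14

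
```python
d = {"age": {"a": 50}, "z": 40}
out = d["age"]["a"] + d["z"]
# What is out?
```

Answer: 90

Derivation:
Trace (tracking out):
d = {'age': {'a': 50}, 'z': 40}  # -> d = {'age': {'a': 50}, 'z': 40}
out = d['age']['a'] + d['z']  # -> out = 90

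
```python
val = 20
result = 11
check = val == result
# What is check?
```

Answer: False

Derivation:
Trace (tracking check):
val = 20  # -> val = 20
result = 11  # -> result = 11
check = val == result  # -> check = False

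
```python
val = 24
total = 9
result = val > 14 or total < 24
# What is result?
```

Answer: True

Derivation:
Trace (tracking result):
val = 24  # -> val = 24
total = 9  # -> total = 9
result = val > 14 or total < 24  # -> result = True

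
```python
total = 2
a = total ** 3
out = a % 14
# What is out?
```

Trace (tracking out):
total = 2  # -> total = 2
a = total ** 3  # -> a = 8
out = a % 14  # -> out = 8

Answer: 8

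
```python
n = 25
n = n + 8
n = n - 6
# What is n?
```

Answer: 27

Derivation:
Trace (tracking n):
n = 25  # -> n = 25
n = n + 8  # -> n = 33
n = n - 6  # -> n = 27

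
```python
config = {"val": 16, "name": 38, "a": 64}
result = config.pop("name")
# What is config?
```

Answer: {'val': 16, 'a': 64}

Derivation:
Trace (tracking config):
config = {'val': 16, 'name': 38, 'a': 64}  # -> config = {'val': 16, 'name': 38, 'a': 64}
result = config.pop('name')  # -> result = 38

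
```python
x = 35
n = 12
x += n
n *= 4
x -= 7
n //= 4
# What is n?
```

Trace (tracking n):
x = 35  # -> x = 35
n = 12  # -> n = 12
x += n  # -> x = 47
n *= 4  # -> n = 48
x -= 7  # -> x = 40
n //= 4  # -> n = 12

Answer: 12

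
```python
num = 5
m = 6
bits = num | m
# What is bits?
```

Trace (tracking bits):
num = 5  # -> num = 5
m = 6  # -> m = 6
bits = num | m  # -> bits = 7

Answer: 7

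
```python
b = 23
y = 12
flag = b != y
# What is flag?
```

Trace (tracking flag):
b = 23  # -> b = 23
y = 12  # -> y = 12
flag = b != y  # -> flag = True

Answer: True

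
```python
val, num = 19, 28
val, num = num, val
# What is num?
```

Trace (tracking num):
val, num = (19, 28)  # -> val = 19, num = 28
val, num = (num, val)  # -> val = 28, num = 19

Answer: 19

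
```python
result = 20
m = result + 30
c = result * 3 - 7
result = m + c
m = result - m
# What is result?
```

Answer: 103

Derivation:
Trace (tracking result):
result = 20  # -> result = 20
m = result + 30  # -> m = 50
c = result * 3 - 7  # -> c = 53
result = m + c  # -> result = 103
m = result - m  # -> m = 53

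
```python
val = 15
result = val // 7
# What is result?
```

Trace (tracking result):
val = 15  # -> val = 15
result = val // 7  # -> result = 2

Answer: 2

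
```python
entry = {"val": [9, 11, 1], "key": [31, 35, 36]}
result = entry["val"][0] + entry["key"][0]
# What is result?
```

Answer: 40

Derivation:
Trace (tracking result):
entry = {'val': [9, 11, 1], 'key': [31, 35, 36]}  # -> entry = {'val': [9, 11, 1], 'key': [31, 35, 36]}
result = entry['val'][0] + entry['key'][0]  # -> result = 40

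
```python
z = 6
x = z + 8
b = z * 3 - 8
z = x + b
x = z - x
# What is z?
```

Answer: 24

Derivation:
Trace (tracking z):
z = 6  # -> z = 6
x = z + 8  # -> x = 14
b = z * 3 - 8  # -> b = 10
z = x + b  # -> z = 24
x = z - x  # -> x = 10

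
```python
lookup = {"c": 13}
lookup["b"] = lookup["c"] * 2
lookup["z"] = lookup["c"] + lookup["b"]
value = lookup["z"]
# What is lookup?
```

Trace (tracking lookup):
lookup = {'c': 13}  # -> lookup = {'c': 13}
lookup['b'] = lookup['c'] * 2  # -> lookup = {'c': 13, 'b': 26}
lookup['z'] = lookup['c'] + lookup['b']  # -> lookup = {'c': 13, 'b': 26, 'z': 39}
value = lookup['z']  # -> value = 39

Answer: {'c': 13, 'b': 26, 'z': 39}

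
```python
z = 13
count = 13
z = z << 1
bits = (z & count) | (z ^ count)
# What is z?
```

Answer: 26

Derivation:
Trace (tracking z):
z = 13  # -> z = 13
count = 13  # -> count = 13
z = z << 1  # -> z = 26
bits = z & count | z ^ count  # -> bits = 31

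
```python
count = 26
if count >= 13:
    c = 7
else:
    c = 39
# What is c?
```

Answer: 7

Derivation:
Trace (tracking c):
count = 26  # -> count = 26
if count >= 13:  # condition is True
    c = 7  # -> c = 7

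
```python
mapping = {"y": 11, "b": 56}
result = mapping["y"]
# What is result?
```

Trace (tracking result):
mapping = {'y': 11, 'b': 56}  # -> mapping = {'y': 11, 'b': 56}
result = mapping['y']  # -> result = 11

Answer: 11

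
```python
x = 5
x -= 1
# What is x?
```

Answer: 4

Derivation:
Trace (tracking x):
x = 5  # -> x = 5
x -= 1  # -> x = 4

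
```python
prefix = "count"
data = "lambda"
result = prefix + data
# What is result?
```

Trace (tracking result):
prefix = 'count'  # -> prefix = 'count'
data = 'lambda'  # -> data = 'lambda'
result = prefix + data  # -> result = 'countlambda'

Answer: 'countlambda'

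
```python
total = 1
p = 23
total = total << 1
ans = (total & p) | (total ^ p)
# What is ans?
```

Answer: 23

Derivation:
Trace (tracking ans):
total = 1  # -> total = 1
p = 23  # -> p = 23
total = total << 1  # -> total = 2
ans = total & p | total ^ p  # -> ans = 23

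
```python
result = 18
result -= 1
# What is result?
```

Answer: 17

Derivation:
Trace (tracking result):
result = 18  # -> result = 18
result -= 1  # -> result = 17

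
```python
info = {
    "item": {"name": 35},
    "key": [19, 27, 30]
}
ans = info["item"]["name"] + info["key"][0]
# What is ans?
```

Answer: 54

Derivation:
Trace (tracking ans):
info = {'item': {'name': 35}, 'key': [19, 27, 30]}  # -> info = {'item': {'name': 35}, 'key': [19, 27, 30]}
ans = info['item']['name'] + info['key'][0]  # -> ans = 54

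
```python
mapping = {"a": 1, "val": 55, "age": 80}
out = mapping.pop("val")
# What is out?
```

Answer: 55

Derivation:
Trace (tracking out):
mapping = {'a': 1, 'val': 55, 'age': 80}  # -> mapping = {'a': 1, 'val': 55, 'age': 80}
out = mapping.pop('val')  # -> out = 55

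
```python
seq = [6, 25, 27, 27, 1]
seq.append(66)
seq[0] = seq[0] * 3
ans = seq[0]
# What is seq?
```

Trace (tracking seq):
seq = [6, 25, 27, 27, 1]  # -> seq = [6, 25, 27, 27, 1]
seq.append(66)  # -> seq = [6, 25, 27, 27, 1, 66]
seq[0] = seq[0] * 3  # -> seq = [18, 25, 27, 27, 1, 66]
ans = seq[0]  # -> ans = 18

Answer: [18, 25, 27, 27, 1, 66]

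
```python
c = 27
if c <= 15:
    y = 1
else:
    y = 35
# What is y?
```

Trace (tracking y):
c = 27  # -> c = 27
if c <= 15:  # condition is False
else:
    y = 35  # -> y = 35

Answer: 35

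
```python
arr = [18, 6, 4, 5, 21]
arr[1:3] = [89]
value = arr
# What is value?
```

Answer: [18, 89, 5, 21]

Derivation:
Trace (tracking value):
arr = [18, 6, 4, 5, 21]  # -> arr = [18, 6, 4, 5, 21]
arr[1:3] = [89]  # -> arr = [18, 89, 5, 21]
value = arr  # -> value = [18, 89, 5, 21]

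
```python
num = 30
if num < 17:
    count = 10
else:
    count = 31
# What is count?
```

Trace (tracking count):
num = 30  # -> num = 30
if num < 17:  # condition is False
else:
    count = 31  # -> count = 31

Answer: 31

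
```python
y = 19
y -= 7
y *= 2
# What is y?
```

Trace (tracking y):
y = 19  # -> y = 19
y -= 7  # -> y = 12
y *= 2  # -> y = 24

Answer: 24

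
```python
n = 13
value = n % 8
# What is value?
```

Trace (tracking value):
n = 13  # -> n = 13
value = n % 8  # -> value = 5

Answer: 5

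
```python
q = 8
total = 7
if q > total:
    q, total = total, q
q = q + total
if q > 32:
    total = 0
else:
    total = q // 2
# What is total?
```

Trace (tracking total):
q = 8  # -> q = 8
total = 7  # -> total = 7
if q > total:  # condition is True
    q, total = (total, q)  # -> q = 7, total = 8
q = q + total  # -> q = 15
if q > 32:  # condition is False
else:
    total = q // 2  # -> total = 7

Answer: 7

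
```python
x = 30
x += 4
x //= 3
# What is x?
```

Trace (tracking x):
x = 30  # -> x = 30
x += 4  # -> x = 34
x //= 3  # -> x = 11

Answer: 11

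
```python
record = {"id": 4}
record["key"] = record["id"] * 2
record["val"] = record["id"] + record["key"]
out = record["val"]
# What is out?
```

Trace (tracking out):
record = {'id': 4}  # -> record = {'id': 4}
record['key'] = record['id'] * 2  # -> record = {'id': 4, 'key': 8}
record['val'] = record['id'] + record['key']  # -> record = {'id': 4, 'key': 8, 'val': 12}
out = record['val']  # -> out = 12

Answer: 12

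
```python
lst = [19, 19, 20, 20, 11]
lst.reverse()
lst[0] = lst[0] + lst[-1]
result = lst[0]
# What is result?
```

Answer: 30

Derivation:
Trace (tracking result):
lst = [19, 19, 20, 20, 11]  # -> lst = [19, 19, 20, 20, 11]
lst.reverse()  # -> lst = [11, 20, 20, 19, 19]
lst[0] = lst[0] + lst[-1]  # -> lst = [30, 20, 20, 19, 19]
result = lst[0]  # -> result = 30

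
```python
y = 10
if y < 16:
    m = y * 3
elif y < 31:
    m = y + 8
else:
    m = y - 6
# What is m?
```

Answer: 30

Derivation:
Trace (tracking m):
y = 10  # -> y = 10
if y < 16:  # condition is True
    m = y * 3  # -> m = 30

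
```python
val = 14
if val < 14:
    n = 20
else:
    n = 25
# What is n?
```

Trace (tracking n):
val = 14  # -> val = 14
if val < 14:  # condition is False
else:
    n = 25  # -> n = 25

Answer: 25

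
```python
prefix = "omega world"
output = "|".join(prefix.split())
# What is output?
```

Answer: 'omega|world'

Derivation:
Trace (tracking output):
prefix = 'omega world'  # -> prefix = 'omega world'
output = '|'.join(prefix.split())  # -> output = 'omega|world'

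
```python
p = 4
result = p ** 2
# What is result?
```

Answer: 16

Derivation:
Trace (tracking result):
p = 4  # -> p = 4
result = p ** 2  # -> result = 16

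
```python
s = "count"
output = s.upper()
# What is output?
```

Answer: 'COUNT'

Derivation:
Trace (tracking output):
s = 'count'  # -> s = 'count'
output = s.upper()  # -> output = 'COUNT'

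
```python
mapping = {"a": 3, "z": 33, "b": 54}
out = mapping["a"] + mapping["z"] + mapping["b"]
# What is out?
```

Answer: 90

Derivation:
Trace (tracking out):
mapping = {'a': 3, 'z': 33, 'b': 54}  # -> mapping = {'a': 3, 'z': 33, 'b': 54}
out = mapping['a'] + mapping['z'] + mapping['b']  # -> out = 90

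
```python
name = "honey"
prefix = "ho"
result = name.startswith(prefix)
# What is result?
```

Answer: True

Derivation:
Trace (tracking result):
name = 'honey'  # -> name = 'honey'
prefix = 'ho'  # -> prefix = 'ho'
result = name.startswith(prefix)  # -> result = True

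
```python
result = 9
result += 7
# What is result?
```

Answer: 16

Derivation:
Trace (tracking result):
result = 9  # -> result = 9
result += 7  # -> result = 16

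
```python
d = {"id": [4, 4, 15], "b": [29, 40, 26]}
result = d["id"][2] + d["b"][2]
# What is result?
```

Trace (tracking result):
d = {'id': [4, 4, 15], 'b': [29, 40, 26]}  # -> d = {'id': [4, 4, 15], 'b': [29, 40, 26]}
result = d['id'][2] + d['b'][2]  # -> result = 41

Answer: 41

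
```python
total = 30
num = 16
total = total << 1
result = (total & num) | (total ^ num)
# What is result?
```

Answer: 60

Derivation:
Trace (tracking result):
total = 30  # -> total = 30
num = 16  # -> num = 16
total = total << 1  # -> total = 60
result = total & num | total ^ num  # -> result = 60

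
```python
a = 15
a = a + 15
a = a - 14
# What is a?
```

Answer: 16

Derivation:
Trace (tracking a):
a = 15  # -> a = 15
a = a + 15  # -> a = 30
a = a - 14  # -> a = 16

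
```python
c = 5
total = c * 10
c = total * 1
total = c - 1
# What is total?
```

Trace (tracking total):
c = 5  # -> c = 5
total = c * 10  # -> total = 50
c = total * 1  # -> c = 50
total = c - 1  # -> total = 49

Answer: 49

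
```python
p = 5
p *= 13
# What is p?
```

Answer: 65

Derivation:
Trace (tracking p):
p = 5  # -> p = 5
p *= 13  # -> p = 65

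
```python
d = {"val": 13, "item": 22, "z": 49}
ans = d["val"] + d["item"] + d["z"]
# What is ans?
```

Trace (tracking ans):
d = {'val': 13, 'item': 22, 'z': 49}  # -> d = {'val': 13, 'item': 22, 'z': 49}
ans = d['val'] + d['item'] + d['z']  # -> ans = 84

Answer: 84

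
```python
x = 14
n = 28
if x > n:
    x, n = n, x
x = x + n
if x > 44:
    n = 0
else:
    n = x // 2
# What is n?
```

Trace (tracking n):
x = 14  # -> x = 14
n = 28  # -> n = 28
if x > n:  # condition is False
x = x + n  # -> x = 42
if x > 44:  # condition is False
else:
    n = x // 2  # -> n = 21

Answer: 21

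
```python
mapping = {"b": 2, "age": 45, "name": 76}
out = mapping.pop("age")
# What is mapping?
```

Answer: {'b': 2, 'name': 76}

Derivation:
Trace (tracking mapping):
mapping = {'b': 2, 'age': 45, 'name': 76}  # -> mapping = {'b': 2, 'age': 45, 'name': 76}
out = mapping.pop('age')  # -> out = 45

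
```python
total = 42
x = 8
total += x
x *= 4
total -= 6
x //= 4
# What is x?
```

Trace (tracking x):
total = 42  # -> total = 42
x = 8  # -> x = 8
total += x  # -> total = 50
x *= 4  # -> x = 32
total -= 6  # -> total = 44
x //= 4  # -> x = 8

Answer: 8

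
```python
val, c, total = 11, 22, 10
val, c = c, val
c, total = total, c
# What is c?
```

Trace (tracking c):
val, c, total = (11, 22, 10)  # -> val = 11, c = 22, total = 10
val, c = (c, val)  # -> val = 22, c = 11
c, total = (total, c)  # -> c = 10, total = 11

Answer: 10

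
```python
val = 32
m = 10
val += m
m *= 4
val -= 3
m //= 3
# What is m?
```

Answer: 13

Derivation:
Trace (tracking m):
val = 32  # -> val = 32
m = 10  # -> m = 10
val += m  # -> val = 42
m *= 4  # -> m = 40
val -= 3  # -> val = 39
m //= 3  # -> m = 13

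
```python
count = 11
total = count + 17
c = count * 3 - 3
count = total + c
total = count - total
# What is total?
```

Trace (tracking total):
count = 11  # -> count = 11
total = count + 17  # -> total = 28
c = count * 3 - 3  # -> c = 30
count = total + c  # -> count = 58
total = count - total  # -> total = 30

Answer: 30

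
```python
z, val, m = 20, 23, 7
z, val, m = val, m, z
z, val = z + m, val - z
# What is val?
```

Trace (tracking val):
z, val, m = (20, 23, 7)  # -> z = 20, val = 23, m = 7
z, val, m = (val, m, z)  # -> z = 23, val = 7, m = 20
z, val = (z + m, val - z)  # -> z = 43, val = -16

Answer: -16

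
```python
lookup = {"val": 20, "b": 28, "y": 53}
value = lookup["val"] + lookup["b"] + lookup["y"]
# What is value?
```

Trace (tracking value):
lookup = {'val': 20, 'b': 28, 'y': 53}  # -> lookup = {'val': 20, 'b': 28, 'y': 53}
value = lookup['val'] + lookup['b'] + lookup['y']  # -> value = 101

Answer: 101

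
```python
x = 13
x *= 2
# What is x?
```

Trace (tracking x):
x = 13  # -> x = 13
x *= 2  # -> x = 26

Answer: 26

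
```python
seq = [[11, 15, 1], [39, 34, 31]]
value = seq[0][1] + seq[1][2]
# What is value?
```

Answer: 46

Derivation:
Trace (tracking value):
seq = [[11, 15, 1], [39, 34, 31]]  # -> seq = [[11, 15, 1], [39, 34, 31]]
value = seq[0][1] + seq[1][2]  # -> value = 46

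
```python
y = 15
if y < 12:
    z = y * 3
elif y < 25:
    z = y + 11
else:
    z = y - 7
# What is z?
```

Trace (tracking z):
y = 15  # -> y = 15
if y < 12:  # condition is False
elif y < 25:  # condition is True
    z = y + 11  # -> z = 26

Answer: 26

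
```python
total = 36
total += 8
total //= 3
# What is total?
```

Trace (tracking total):
total = 36  # -> total = 36
total += 8  # -> total = 44
total //= 3  # -> total = 14

Answer: 14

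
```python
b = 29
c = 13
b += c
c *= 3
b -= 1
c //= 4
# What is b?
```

Answer: 41

Derivation:
Trace (tracking b):
b = 29  # -> b = 29
c = 13  # -> c = 13
b += c  # -> b = 42
c *= 3  # -> c = 39
b -= 1  # -> b = 41
c //= 4  # -> c = 9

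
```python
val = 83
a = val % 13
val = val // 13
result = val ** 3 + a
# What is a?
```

Trace (tracking a):
val = 83  # -> val = 83
a = val % 13  # -> a = 5
val = val // 13  # -> val = 6
result = val ** 3 + a  # -> result = 221

Answer: 5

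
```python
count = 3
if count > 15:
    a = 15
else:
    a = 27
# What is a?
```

Trace (tracking a):
count = 3  # -> count = 3
if count > 15:  # condition is False
else:
    a = 27  # -> a = 27

Answer: 27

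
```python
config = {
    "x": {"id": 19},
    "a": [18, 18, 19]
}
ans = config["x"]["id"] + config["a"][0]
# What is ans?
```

Trace (tracking ans):
config = {'x': {'id': 19}, 'a': [18, 18, 19]}  # -> config = {'x': {'id': 19}, 'a': [18, 18, 19]}
ans = config['x']['id'] + config['a'][0]  # -> ans = 37

Answer: 37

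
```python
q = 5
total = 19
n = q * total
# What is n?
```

Trace (tracking n):
q = 5  # -> q = 5
total = 19  # -> total = 19
n = q * total  # -> n = 95

Answer: 95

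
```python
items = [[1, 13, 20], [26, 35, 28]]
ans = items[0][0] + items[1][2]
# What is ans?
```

Trace (tracking ans):
items = [[1, 13, 20], [26, 35, 28]]  # -> items = [[1, 13, 20], [26, 35, 28]]
ans = items[0][0] + items[1][2]  # -> ans = 29

Answer: 29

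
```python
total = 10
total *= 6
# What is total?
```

Answer: 60

Derivation:
Trace (tracking total):
total = 10  # -> total = 10
total *= 6  # -> total = 60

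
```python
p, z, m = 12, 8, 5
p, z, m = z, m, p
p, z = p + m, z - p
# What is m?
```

Trace (tracking m):
p, z, m = (12, 8, 5)  # -> p = 12, z = 8, m = 5
p, z, m = (z, m, p)  # -> p = 8, z = 5, m = 12
p, z = (p + m, z - p)  # -> p = 20, z = -3

Answer: 12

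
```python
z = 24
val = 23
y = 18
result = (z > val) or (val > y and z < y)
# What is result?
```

Answer: True

Derivation:
Trace (tracking result):
z = 24  # -> z = 24
val = 23  # -> val = 23
y = 18  # -> y = 18
result = z > val or (val > y and z < y)  # -> result = True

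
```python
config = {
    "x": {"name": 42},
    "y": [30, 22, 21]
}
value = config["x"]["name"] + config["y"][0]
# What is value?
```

Answer: 72

Derivation:
Trace (tracking value):
config = {'x': {'name': 42}, 'y': [30, 22, 21]}  # -> config = {'x': {'name': 42}, 'y': [30, 22, 21]}
value = config['x']['name'] + config['y'][0]  # -> value = 72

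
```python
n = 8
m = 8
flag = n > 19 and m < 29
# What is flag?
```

Trace (tracking flag):
n = 8  # -> n = 8
m = 8  # -> m = 8
flag = n > 19 and m < 29  # -> flag = False

Answer: False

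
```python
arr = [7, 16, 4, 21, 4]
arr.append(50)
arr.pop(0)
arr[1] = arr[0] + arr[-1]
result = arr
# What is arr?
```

Answer: [16, 66, 21, 4, 50]

Derivation:
Trace (tracking arr):
arr = [7, 16, 4, 21, 4]  # -> arr = [7, 16, 4, 21, 4]
arr.append(50)  # -> arr = [7, 16, 4, 21, 4, 50]
arr.pop(0)  # -> arr = [16, 4, 21, 4, 50]
arr[1] = arr[0] + arr[-1]  # -> arr = [16, 66, 21, 4, 50]
result = arr  # -> result = [16, 66, 21, 4, 50]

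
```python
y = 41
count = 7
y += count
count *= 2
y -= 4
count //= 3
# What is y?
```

Trace (tracking y):
y = 41  # -> y = 41
count = 7  # -> count = 7
y += count  # -> y = 48
count *= 2  # -> count = 14
y -= 4  # -> y = 44
count //= 3  # -> count = 4

Answer: 44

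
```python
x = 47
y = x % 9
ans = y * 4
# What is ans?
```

Trace (tracking ans):
x = 47  # -> x = 47
y = x % 9  # -> y = 2
ans = y * 4  # -> ans = 8

Answer: 8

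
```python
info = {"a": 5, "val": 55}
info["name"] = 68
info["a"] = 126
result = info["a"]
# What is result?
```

Answer: 126

Derivation:
Trace (tracking result):
info = {'a': 5, 'val': 55}  # -> info = {'a': 5, 'val': 55}
info['name'] = 68  # -> info = {'a': 5, 'val': 55, 'name': 68}
info['a'] = 126  # -> info = {'a': 126, 'val': 55, 'name': 68}
result = info['a']  # -> result = 126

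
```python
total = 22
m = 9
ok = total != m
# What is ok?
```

Answer: True

Derivation:
Trace (tracking ok):
total = 22  # -> total = 22
m = 9  # -> m = 9
ok = total != m  # -> ok = True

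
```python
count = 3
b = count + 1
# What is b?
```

Answer: 4

Derivation:
Trace (tracking b):
count = 3  # -> count = 3
b = count + 1  # -> b = 4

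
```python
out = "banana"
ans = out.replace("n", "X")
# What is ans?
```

Answer: 'baXaXa'

Derivation:
Trace (tracking ans):
out = 'banana'  # -> out = 'banana'
ans = out.replace('n', 'X')  # -> ans = 'baXaXa'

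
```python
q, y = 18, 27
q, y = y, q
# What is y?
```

Trace (tracking y):
q, y = (18, 27)  # -> q = 18, y = 27
q, y = (y, q)  # -> q = 27, y = 18

Answer: 18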